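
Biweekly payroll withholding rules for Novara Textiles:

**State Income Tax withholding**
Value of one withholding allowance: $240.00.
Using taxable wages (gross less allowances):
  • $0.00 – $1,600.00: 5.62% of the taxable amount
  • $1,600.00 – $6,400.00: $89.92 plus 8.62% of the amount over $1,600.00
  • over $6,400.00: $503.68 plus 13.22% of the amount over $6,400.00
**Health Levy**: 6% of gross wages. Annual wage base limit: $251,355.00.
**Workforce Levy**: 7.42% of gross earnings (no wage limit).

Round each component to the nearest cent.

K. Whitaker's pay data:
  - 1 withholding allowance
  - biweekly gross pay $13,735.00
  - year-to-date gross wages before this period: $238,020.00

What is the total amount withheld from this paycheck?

$3,260.88

State Income Tax: taxable = $13,735.00 − 1×$240.00 = $13,495.00
  $503.68 + 13.22% × ($13,495.00 − $6,400.00) = $503.68 + 13.22% × $7,095.00 = $1,441.64
Health Levy: cap $251,355.00 − YTD $238,020.00 = $13,335.00 subject; 6% × $13,335.00 = $800.10
Workforce Levy: 7.42% × $13,735.00 = $1,019.14
Total: $1,441.64 + $800.10 + $1,019.14 = $3,260.88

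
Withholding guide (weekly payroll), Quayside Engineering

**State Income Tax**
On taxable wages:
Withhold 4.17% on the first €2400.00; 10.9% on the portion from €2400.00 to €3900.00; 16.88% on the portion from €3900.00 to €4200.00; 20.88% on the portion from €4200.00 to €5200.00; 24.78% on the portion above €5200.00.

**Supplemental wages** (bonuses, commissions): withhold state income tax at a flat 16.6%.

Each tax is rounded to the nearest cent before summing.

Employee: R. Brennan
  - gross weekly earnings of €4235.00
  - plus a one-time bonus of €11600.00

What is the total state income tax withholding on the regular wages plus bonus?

State Income Tax: taxable = €4235.00
  €314.22 + 20.88% × (€4235.00 − €4200.00) = €314.22 + 20.88% × €35.00 = €321.53
Supplemental (16.6% flat on bonus): 16.6% × €11600.00 = €1925.60
Total state income tax: €321.53 + €1925.60 = €2247.13

€2247.13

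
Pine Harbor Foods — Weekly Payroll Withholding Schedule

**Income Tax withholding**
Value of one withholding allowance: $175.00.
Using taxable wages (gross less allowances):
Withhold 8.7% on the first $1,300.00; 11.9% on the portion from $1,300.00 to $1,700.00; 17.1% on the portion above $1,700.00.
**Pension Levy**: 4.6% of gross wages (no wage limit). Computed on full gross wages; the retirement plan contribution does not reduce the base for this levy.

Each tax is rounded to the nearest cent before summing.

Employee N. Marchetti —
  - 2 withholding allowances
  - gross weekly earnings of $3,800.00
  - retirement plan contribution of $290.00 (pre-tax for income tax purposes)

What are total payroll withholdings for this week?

Income Tax: taxable = $3,800.00 − $290.00 − 2×$175.00 = $3,160.00
  $160.70 + 17.1% × ($3,160.00 − $1,700.00) = $160.70 + 17.1% × $1,460.00 = $410.36
Pension Levy: 4.6% × $3,800.00 = $174.80
Total: $410.36 + $174.80 = $585.16

$585.16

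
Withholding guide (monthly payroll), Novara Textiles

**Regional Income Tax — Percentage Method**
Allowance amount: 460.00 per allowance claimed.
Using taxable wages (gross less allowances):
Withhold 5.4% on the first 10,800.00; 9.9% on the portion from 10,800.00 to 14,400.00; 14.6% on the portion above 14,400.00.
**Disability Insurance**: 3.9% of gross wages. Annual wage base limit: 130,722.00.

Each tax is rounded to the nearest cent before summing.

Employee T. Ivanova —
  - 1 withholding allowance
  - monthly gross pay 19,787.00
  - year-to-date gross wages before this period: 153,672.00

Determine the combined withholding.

Regional Income Tax: taxable = 19,787.00 − 1×460.00 = 19,327.00
  939.60 + 14.6% × (19,327.00 − 14,400.00) = 939.60 + 14.6% × 4,927.00 = 1,658.94
Disability Insurance: YTD 153,672.00 ≥ cap 130,722.00 → 0.00
Total: 1,658.94 + 0.00 = 1,658.94

1,658.94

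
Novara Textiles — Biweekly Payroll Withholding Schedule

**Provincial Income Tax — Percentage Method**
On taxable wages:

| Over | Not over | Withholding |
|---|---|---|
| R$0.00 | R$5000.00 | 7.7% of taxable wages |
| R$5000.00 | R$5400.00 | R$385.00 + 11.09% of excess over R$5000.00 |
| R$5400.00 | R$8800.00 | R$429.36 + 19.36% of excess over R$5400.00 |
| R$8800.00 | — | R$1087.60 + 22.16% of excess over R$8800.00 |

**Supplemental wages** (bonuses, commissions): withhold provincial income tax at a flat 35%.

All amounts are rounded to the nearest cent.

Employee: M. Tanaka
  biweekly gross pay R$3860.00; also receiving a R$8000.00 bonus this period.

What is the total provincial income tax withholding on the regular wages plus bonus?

R$3097.22

Provincial Income Tax: taxable = R$3860.00
  7.7% × R$3860.00 = R$297.22
Supplemental (35% flat on bonus): 35% × R$8000.00 = R$2800.00
Total provincial income tax: R$297.22 + R$2800.00 = R$3097.22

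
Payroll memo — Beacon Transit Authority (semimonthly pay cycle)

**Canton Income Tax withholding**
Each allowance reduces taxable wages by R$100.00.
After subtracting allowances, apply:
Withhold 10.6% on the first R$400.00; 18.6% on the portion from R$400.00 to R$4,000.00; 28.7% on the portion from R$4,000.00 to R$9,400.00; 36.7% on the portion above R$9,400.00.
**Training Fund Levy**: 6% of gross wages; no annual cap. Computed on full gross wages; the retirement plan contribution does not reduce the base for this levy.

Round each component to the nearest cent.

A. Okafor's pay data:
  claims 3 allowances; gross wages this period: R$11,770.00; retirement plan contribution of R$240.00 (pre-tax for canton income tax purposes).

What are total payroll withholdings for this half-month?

Canton Income Tax: taxable = R$11,770.00 − R$240.00 − 3×R$100.00 = R$11,230.00
  R$2,261.80 + 36.7% × (R$11,230.00 − R$9,400.00) = R$2,261.80 + 36.7% × R$1,830.00 = R$2,933.41
Training Fund Levy: 6% × R$11,770.00 = R$706.20
Total: R$2,933.41 + R$706.20 = R$3,639.61

R$3,639.61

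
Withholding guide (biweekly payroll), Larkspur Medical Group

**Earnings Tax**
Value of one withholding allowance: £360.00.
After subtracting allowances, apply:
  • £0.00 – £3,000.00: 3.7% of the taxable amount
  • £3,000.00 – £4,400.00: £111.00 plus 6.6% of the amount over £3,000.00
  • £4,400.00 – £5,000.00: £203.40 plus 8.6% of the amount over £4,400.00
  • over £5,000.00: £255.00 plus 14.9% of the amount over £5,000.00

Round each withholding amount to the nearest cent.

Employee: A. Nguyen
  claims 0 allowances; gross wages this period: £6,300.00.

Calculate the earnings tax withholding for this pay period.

Earnings Tax: taxable = £6,300.00
  £255.00 + 14.9% × (£6,300.00 − £5,000.00) = £255.00 + 14.9% × £1,300.00 = £448.70

£448.70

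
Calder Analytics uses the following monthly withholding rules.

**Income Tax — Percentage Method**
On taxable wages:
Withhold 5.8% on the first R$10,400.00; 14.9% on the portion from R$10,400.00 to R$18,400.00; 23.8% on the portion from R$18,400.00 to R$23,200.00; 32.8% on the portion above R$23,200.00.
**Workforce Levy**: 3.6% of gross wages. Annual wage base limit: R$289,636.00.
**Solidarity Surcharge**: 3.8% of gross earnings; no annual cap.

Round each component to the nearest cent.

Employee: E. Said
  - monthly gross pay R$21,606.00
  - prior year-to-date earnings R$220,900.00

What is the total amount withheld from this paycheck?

Income Tax: taxable = R$21,606.00
  R$1,795.20 + 23.8% × (R$21,606.00 − R$18,400.00) = R$1,795.20 + 23.8% × R$3,206.00 = R$2,558.23
Workforce Levy: 3.6% × R$21,606.00 = R$777.82
Solidarity Surcharge: 3.8% × R$21,606.00 = R$821.03
Total: R$2,558.23 + R$777.82 + R$821.03 = R$4,157.08

R$4,157.08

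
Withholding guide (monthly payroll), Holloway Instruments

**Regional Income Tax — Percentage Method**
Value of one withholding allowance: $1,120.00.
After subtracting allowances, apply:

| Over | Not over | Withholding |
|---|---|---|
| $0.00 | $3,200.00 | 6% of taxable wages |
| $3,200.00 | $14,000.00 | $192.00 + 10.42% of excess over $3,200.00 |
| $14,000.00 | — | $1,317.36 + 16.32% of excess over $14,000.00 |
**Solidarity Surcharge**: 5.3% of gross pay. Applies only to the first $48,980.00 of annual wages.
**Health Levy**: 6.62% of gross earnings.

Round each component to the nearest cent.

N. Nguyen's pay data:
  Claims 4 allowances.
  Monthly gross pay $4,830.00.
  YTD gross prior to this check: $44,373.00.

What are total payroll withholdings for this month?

Regional Income Tax: taxable = $4,830.00 − 4×$1,120.00 = $350.00
  6% × $350.00 = $21.00
Solidarity Surcharge: cap $48,980.00 − YTD $44,373.00 = $4,607.00 subject; 5.3% × $4,607.00 = $244.17
Health Levy: 6.62% × $4,830.00 = $319.75
Total: $21.00 + $244.17 + $319.75 = $584.92

$584.92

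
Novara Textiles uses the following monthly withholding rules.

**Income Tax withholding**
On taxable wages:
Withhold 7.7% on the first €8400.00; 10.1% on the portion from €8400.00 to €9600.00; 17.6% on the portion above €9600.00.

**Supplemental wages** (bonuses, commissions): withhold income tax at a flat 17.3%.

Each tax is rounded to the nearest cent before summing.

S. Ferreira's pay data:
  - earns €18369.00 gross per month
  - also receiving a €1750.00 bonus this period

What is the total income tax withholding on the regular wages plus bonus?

Income Tax: taxable = €18369.00
  €768.00 + 17.6% × (€18369.00 − €9600.00) = €768.00 + 17.6% × €8769.00 = €2311.34
Supplemental (17.3% flat on bonus): 17.3% × €1750.00 = €302.75
Total income tax: €2311.34 + €302.75 = €2614.09

€2614.09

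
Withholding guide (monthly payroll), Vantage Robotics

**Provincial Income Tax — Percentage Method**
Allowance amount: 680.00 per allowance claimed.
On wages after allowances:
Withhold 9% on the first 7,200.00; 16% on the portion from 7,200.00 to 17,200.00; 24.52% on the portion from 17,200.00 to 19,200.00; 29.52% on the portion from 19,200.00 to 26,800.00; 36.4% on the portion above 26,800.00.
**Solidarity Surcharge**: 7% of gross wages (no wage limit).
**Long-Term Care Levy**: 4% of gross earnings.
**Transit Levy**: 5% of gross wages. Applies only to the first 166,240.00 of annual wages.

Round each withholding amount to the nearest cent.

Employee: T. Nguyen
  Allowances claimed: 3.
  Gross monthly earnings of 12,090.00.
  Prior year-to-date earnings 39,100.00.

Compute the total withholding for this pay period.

Provincial Income Tax: taxable = 12,090.00 − 3×680.00 = 10,050.00
  648.00 + 16% × (10,050.00 − 7,200.00) = 648.00 + 16% × 2,850.00 = 1,104.00
Solidarity Surcharge: 7% × 12,090.00 = 846.30
Long-Term Care Levy: 4% × 12,090.00 = 483.60
Transit Levy: 5% × 12,090.00 = 604.50
Total: 1,104.00 + 846.30 + 483.60 + 604.50 = 3,038.40

3,038.40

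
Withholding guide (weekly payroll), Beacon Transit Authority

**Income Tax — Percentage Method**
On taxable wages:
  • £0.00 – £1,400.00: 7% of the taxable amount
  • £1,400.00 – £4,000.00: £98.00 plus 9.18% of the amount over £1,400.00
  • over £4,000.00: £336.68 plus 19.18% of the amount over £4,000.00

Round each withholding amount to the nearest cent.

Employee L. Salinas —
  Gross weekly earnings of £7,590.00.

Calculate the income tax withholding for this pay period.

£1,025.24

Income Tax: taxable = £7,590.00
  £336.68 + 19.18% × (£7,590.00 − £4,000.00) = £336.68 + 19.18% × £3,590.00 = £1,025.24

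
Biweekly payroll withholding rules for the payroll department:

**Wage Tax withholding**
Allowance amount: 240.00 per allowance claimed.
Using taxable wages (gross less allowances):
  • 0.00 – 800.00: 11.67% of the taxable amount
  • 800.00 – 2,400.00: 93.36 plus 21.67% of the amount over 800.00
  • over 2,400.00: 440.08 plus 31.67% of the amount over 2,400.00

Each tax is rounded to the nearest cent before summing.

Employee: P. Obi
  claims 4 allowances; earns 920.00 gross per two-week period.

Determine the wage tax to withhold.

Wage Tax: taxable = 920.00 − 4×240.00 = -40.00
  Taxable ≤ 0 → 0.00

0.00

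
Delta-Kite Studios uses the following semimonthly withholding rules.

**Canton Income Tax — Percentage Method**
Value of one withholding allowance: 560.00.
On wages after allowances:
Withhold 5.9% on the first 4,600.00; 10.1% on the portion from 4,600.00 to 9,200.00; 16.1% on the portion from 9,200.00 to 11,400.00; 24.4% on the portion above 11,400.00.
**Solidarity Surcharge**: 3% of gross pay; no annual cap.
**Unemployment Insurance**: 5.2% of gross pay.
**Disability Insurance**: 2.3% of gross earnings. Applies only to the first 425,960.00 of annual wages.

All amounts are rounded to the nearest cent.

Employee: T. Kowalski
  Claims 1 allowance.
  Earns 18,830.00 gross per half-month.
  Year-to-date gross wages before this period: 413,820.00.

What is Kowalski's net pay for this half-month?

Canton Income Tax: taxable = 18,830.00 − 1×560.00 = 18,270.00
  1,090.20 + 24.4% × (18,270.00 − 11,400.00) = 1,090.20 + 24.4% × 6,870.00 = 2,766.48
Solidarity Surcharge: 3% × 18,830.00 = 564.90
Unemployment Insurance: 5.2% × 18,830.00 = 979.16
Disability Insurance: cap 425,960.00 − YTD 413,820.00 = 12,140.00 subject; 2.3% × 12,140.00 = 279.22
Total withheld: 2,766.48 + 564.90 + 979.16 + 279.22 = 4,589.76
Net pay: 18,830.00 − 4,589.76 = 14,240.24

14,240.24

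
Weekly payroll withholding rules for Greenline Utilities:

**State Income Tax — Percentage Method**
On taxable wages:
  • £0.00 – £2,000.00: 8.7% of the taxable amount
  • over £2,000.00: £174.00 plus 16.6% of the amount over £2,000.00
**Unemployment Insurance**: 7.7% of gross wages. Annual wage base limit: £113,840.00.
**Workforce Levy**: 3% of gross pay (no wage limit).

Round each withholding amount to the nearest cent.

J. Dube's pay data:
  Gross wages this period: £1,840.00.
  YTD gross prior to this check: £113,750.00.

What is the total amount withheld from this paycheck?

£222.21

State Income Tax: taxable = £1,840.00
  8.7% × £1,840.00 = £160.08
Unemployment Insurance: cap £113,840.00 − YTD £113,750.00 = £90.00 subject; 7.7% × £90.00 = £6.93
Workforce Levy: 3% × £1,840.00 = £55.20
Total: £160.08 + £6.93 + £55.20 = £222.21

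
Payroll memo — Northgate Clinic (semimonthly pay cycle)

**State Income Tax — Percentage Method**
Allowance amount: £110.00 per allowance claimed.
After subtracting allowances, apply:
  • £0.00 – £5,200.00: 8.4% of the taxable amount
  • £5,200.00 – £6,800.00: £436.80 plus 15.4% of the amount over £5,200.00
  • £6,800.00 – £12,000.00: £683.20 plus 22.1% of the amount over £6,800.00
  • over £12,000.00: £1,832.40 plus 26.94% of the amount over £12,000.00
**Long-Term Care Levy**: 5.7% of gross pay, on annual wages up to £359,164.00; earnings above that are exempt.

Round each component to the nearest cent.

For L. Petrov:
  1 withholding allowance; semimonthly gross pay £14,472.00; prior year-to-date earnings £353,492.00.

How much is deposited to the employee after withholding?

State Income Tax: taxable = £14,472.00 − 1×£110.00 = £14,362.00
  £1,832.40 + 26.94% × (£14,362.00 − £12,000.00) = £1,832.40 + 26.94% × £2,362.00 = £2,468.72
Long-Term Care Levy: cap £359,164.00 − YTD £353,492.00 = £5,672.00 subject; 5.7% × £5,672.00 = £323.30
Total withheld: £2,468.72 + £323.30 = £2,792.02
Net pay: £14,472.00 − £2,792.02 = £11,679.98

£11,679.98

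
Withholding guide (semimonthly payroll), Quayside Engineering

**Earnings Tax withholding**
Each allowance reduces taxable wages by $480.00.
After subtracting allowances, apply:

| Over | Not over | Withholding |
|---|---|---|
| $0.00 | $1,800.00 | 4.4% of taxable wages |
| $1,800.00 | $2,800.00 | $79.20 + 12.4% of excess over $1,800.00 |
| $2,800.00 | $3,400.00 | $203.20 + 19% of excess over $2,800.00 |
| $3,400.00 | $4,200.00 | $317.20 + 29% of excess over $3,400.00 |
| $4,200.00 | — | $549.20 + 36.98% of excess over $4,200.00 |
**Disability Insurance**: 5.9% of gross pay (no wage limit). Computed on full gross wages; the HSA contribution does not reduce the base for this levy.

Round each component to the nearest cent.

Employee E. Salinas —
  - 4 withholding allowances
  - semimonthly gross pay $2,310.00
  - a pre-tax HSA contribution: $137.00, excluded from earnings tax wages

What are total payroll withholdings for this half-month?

Earnings Tax: taxable = $2,310.00 − $137.00 − 4×$480.00 = $253.00
  4.4% × $253.00 = $11.13
Disability Insurance: 5.9% × $2,310.00 = $136.29
Total: $11.13 + $136.29 = $147.42

$147.42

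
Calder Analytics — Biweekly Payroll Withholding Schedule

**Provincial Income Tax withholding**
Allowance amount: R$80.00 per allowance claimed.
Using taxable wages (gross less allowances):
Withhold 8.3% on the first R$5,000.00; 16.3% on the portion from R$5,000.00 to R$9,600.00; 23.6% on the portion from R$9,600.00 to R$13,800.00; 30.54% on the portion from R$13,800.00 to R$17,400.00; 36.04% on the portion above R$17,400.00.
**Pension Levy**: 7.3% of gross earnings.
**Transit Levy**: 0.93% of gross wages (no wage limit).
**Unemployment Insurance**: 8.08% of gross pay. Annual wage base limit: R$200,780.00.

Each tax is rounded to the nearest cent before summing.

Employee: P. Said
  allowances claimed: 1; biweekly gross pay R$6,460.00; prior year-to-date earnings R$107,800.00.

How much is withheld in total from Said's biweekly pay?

R$1,693.57

Provincial Income Tax: taxable = R$6,460.00 − 1×R$80.00 = R$6,380.00
  R$415.00 + 16.3% × (R$6,380.00 − R$5,000.00) = R$415.00 + 16.3% × R$1,380.00 = R$639.94
Pension Levy: 7.3% × R$6,460.00 = R$471.58
Transit Levy: 0.93% × R$6,460.00 = R$60.08
Unemployment Insurance: 8.08% × R$6,460.00 = R$521.97
Total: R$639.94 + R$471.58 + R$60.08 + R$521.97 = R$1,693.57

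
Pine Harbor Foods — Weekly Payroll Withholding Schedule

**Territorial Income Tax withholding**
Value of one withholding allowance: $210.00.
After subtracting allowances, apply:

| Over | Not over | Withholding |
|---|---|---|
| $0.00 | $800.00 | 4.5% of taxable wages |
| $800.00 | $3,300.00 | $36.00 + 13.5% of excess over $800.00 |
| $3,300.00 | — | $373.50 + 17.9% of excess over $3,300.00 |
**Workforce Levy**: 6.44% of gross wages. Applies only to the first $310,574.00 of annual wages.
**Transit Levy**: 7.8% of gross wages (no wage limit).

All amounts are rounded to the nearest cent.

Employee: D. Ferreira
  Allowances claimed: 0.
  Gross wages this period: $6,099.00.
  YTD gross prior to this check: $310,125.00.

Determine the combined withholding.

$1,379.16

Territorial Income Tax: taxable = $6,099.00
  $373.50 + 17.9% × ($6,099.00 − $3,300.00) = $373.50 + 17.9% × $2,799.00 = $874.52
Workforce Levy: cap $310,574.00 − YTD $310,125.00 = $449.00 subject; 6.44% × $449.00 = $28.92
Transit Levy: 7.8% × $6,099.00 = $475.72
Total: $874.52 + $28.92 + $475.72 = $1,379.16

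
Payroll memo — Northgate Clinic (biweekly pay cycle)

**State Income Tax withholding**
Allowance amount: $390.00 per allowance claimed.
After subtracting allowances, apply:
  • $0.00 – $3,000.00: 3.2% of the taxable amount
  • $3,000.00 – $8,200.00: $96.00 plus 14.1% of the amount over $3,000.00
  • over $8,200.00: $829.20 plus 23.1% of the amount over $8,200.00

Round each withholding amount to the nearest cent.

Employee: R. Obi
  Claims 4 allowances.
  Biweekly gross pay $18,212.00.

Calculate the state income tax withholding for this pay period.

$2,781.61

State Income Tax: taxable = $18,212.00 − 4×$390.00 = $16,652.00
  $829.20 + 23.1% × ($16,652.00 − $8,200.00) = $829.20 + 23.1% × $8,452.00 = $2,781.61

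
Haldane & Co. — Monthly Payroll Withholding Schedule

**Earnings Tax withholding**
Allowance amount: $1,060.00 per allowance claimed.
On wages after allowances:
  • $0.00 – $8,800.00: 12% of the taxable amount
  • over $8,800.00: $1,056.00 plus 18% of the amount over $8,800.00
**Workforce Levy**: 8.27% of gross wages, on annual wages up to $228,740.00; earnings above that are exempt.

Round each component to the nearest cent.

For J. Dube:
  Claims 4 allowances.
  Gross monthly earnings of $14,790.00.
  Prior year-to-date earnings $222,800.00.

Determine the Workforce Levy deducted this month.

$491.24

Workforce Levy: cap $228,740.00 − YTD $222,800.00 = $5,940.00 subject; 8.27% × $5,940.00 = $491.24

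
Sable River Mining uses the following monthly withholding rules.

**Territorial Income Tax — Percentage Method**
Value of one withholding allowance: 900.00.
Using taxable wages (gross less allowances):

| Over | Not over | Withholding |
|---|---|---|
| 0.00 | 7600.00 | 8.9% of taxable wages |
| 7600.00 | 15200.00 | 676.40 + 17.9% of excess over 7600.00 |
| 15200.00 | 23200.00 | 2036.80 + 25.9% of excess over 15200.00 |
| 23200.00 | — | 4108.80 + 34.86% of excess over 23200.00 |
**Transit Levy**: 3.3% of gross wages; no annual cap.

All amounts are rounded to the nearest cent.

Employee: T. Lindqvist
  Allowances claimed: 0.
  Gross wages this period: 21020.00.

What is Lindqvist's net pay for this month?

16782.16

Territorial Income Tax: taxable = 21020.00
  2036.80 + 25.9% × (21020.00 − 15200.00) = 2036.80 + 25.9% × 5820.00 = 3544.18
Transit Levy: 3.3% × 21020.00 = 693.66
Total withheld: 3544.18 + 693.66 = 4237.84
Net pay: 21020.00 − 4237.84 = 16782.16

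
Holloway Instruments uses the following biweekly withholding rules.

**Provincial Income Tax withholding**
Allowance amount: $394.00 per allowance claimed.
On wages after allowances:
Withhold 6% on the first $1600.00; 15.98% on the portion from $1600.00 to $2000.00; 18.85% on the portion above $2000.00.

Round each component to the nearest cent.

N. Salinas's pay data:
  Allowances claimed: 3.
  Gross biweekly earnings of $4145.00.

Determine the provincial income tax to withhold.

$341.45

Provincial Income Tax: taxable = $4145.00 − 3×$394.00 = $2963.00
  $159.92 + 18.85% × ($2963.00 − $2000.00) = $159.92 + 18.85% × $963.00 = $341.45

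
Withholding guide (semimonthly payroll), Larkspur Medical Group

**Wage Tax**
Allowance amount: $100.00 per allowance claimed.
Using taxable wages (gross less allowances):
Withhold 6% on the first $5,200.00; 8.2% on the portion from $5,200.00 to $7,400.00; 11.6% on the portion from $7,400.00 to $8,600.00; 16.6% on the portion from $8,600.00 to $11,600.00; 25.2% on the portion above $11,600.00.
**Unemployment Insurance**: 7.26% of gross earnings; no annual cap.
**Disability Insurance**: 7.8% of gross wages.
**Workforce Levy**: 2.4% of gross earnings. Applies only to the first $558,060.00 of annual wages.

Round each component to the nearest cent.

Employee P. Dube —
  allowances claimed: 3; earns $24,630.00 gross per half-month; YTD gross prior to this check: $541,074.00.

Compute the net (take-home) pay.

$16,175.50

Wage Tax: taxable = $24,630.00 − 3×$100.00 = $24,330.00
  $1,129.60 + 25.2% × ($24,330.00 − $11,600.00) = $1,129.60 + 25.2% × $12,730.00 = $4,337.56
Unemployment Insurance: 7.26% × $24,630.00 = $1,788.14
Disability Insurance: 7.8% × $24,630.00 = $1,921.14
Workforce Levy: cap $558,060.00 − YTD $541,074.00 = $16,986.00 subject; 2.4% × $16,986.00 = $407.66
Total withheld: $4,337.56 + $1,788.14 + $1,921.14 + $407.66 = $8,454.50
Net pay: $24,630.00 − $8,454.50 = $16,175.50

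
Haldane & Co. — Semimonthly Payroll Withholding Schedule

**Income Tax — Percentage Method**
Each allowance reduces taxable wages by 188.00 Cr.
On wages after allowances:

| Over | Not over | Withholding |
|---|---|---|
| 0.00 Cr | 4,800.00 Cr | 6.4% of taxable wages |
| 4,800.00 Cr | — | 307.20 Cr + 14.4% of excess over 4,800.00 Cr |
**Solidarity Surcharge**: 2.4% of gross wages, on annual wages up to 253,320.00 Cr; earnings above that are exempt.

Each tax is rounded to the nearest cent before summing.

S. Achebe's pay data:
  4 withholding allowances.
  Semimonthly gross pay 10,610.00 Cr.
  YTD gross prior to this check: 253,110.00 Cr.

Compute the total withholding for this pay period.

Income Tax: taxable = 10,610.00 Cr − 4×188.00 Cr = 9,858.00 Cr
  307.20 Cr + 14.4% × (9,858.00 Cr − 4,800.00 Cr) = 307.20 Cr + 14.4% × 5,058.00 Cr = 1,035.55 Cr
Solidarity Surcharge: cap 253,320.00 Cr − YTD 253,110.00 Cr = 210.00 Cr subject; 2.4% × 210.00 Cr = 5.04 Cr
Total: 1,035.55 Cr + 5.04 Cr = 1,040.59 Cr

1,040.59 Cr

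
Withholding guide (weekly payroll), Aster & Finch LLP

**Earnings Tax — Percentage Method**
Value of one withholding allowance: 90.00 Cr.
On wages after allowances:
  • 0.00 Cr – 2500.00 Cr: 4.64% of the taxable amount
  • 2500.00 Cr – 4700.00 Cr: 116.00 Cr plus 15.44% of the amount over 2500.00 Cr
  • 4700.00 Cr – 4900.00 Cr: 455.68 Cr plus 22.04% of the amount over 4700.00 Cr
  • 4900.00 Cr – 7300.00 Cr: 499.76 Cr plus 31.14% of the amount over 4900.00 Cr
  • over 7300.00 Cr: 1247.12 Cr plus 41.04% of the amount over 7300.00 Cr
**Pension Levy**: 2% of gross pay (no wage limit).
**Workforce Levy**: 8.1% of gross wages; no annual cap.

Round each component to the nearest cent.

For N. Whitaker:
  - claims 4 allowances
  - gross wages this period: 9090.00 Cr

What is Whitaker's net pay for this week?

Earnings Tax: taxable = 9090.00 Cr − 4×90.00 Cr = 8730.00 Cr
  1247.12 Cr + 41.04% × (8730.00 Cr − 7300.00 Cr) = 1247.12 Cr + 41.04% × 1430.00 Cr = 1833.99 Cr
Pension Levy: 2% × 9090.00 Cr = 181.80 Cr
Workforce Levy: 8.1% × 9090.00 Cr = 736.29 Cr
Total withheld: 1833.99 Cr + 181.80 Cr + 736.29 Cr = 2752.08 Cr
Net pay: 9090.00 Cr − 2752.08 Cr = 6337.92 Cr

6337.92 Cr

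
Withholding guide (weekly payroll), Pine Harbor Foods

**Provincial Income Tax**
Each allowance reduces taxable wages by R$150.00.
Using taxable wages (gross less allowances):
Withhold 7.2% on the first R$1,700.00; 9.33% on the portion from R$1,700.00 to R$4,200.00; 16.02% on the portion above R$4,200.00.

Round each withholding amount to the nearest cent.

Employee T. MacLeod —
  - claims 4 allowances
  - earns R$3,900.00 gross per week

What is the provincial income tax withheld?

Provincial Income Tax: taxable = R$3,900.00 − 4×R$150.00 = R$3,300.00
  R$122.40 + 9.33% × (R$3,300.00 − R$1,700.00) = R$122.40 + 9.33% × R$1,600.00 = R$271.68

R$271.68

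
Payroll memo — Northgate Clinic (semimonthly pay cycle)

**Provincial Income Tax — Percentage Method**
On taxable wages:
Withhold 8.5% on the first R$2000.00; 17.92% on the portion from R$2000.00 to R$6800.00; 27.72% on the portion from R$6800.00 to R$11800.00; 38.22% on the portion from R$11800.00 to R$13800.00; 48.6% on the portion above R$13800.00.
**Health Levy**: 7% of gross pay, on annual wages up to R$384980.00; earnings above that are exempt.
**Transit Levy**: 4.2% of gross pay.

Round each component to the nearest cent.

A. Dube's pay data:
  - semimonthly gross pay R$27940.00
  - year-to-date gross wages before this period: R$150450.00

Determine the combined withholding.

Provincial Income Tax: taxable = R$27940.00
  R$3180.56 + 48.6% × (R$27940.00 − R$13800.00) = R$3180.56 + 48.6% × R$14140.00 = R$10052.60
Health Levy: 7% × R$27940.00 = R$1955.80
Transit Levy: 4.2% × R$27940.00 = R$1173.48
Total: R$10052.60 + R$1955.80 + R$1173.48 = R$13181.88

R$13181.88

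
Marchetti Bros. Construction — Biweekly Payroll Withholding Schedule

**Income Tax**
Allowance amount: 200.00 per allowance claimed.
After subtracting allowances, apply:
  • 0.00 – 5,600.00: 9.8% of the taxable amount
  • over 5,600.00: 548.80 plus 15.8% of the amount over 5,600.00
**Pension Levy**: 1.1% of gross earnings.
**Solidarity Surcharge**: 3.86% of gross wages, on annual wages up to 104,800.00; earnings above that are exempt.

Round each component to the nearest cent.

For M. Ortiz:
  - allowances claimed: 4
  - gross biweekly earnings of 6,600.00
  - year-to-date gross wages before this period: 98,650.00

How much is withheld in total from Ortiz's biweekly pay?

Income Tax: taxable = 6,600.00 − 4×200.00 = 5,800.00
  548.80 + 15.8% × (5,800.00 − 5,600.00) = 548.80 + 15.8% × 200.00 = 580.40
Pension Levy: 1.1% × 6,600.00 = 72.60
Solidarity Surcharge: cap 104,800.00 − YTD 98,650.00 = 6,150.00 subject; 3.86% × 6,150.00 = 237.39
Total: 580.40 + 72.60 + 237.39 = 890.39

890.39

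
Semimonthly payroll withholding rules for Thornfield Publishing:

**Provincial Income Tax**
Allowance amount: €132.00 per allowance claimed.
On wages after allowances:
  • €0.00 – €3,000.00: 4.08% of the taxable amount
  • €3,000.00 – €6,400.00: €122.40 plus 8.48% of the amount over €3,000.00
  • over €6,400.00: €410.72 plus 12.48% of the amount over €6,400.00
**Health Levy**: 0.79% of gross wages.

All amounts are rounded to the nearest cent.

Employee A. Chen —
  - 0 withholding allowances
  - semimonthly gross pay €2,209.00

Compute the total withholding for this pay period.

€107.58

Provincial Income Tax: taxable = €2,209.00
  4.08% × €2,209.00 = €90.13
Health Levy: 0.79% × €2,209.00 = €17.45
Total: €90.13 + €17.45 = €107.58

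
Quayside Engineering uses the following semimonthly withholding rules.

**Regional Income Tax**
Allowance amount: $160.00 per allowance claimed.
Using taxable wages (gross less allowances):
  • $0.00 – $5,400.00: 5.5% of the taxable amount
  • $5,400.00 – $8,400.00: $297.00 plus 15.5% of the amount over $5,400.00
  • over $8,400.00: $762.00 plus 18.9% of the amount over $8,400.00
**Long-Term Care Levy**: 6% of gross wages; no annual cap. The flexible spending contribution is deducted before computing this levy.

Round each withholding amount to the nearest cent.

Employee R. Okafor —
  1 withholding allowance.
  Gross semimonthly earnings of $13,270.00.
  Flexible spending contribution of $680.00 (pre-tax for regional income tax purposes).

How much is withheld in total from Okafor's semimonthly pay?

Regional Income Tax: taxable = $13,270.00 − $680.00 − 1×$160.00 = $12,430.00
  $762.00 + 18.9% × ($12,430.00 − $8,400.00) = $762.00 + 18.9% × $4,030.00 = $1,523.67
Long-Term Care Levy: 6% × $12,590.00 = $755.40
Total: $1,523.67 + $755.40 = $2,279.07

$2,279.07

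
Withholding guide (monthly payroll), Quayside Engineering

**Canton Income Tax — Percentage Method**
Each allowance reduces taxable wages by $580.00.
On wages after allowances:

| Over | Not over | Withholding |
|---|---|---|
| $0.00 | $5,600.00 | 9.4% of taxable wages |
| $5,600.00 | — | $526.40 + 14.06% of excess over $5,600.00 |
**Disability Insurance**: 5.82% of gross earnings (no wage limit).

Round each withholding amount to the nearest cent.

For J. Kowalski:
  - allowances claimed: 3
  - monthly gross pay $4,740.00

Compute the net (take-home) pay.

Canton Income Tax: taxable = $4,740.00 − 3×$580.00 = $3,000.00
  9.4% × $3,000.00 = $282.00
Disability Insurance: 5.82% × $4,740.00 = $275.87
Total withheld: $282.00 + $275.87 = $557.87
Net pay: $4,740.00 − $557.87 = $4,182.13

$4,182.13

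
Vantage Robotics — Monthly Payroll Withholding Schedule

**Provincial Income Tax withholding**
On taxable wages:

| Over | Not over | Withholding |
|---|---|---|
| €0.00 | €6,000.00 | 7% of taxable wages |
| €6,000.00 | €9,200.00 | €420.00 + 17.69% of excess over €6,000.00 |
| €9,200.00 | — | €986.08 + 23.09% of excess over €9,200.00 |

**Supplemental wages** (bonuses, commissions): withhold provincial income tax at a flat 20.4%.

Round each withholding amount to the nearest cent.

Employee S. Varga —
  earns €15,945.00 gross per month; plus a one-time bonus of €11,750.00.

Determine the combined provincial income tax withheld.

Provincial Income Tax: taxable = €15,945.00
  €986.08 + 23.09% × (€15,945.00 − €9,200.00) = €986.08 + 23.09% × €6,745.00 = €2,543.50
Supplemental (20.4% flat on bonus): 20.4% × €11,750.00 = €2,397.00
Total provincial income tax: €2,543.50 + €2,397.00 = €4,940.50

€4,940.50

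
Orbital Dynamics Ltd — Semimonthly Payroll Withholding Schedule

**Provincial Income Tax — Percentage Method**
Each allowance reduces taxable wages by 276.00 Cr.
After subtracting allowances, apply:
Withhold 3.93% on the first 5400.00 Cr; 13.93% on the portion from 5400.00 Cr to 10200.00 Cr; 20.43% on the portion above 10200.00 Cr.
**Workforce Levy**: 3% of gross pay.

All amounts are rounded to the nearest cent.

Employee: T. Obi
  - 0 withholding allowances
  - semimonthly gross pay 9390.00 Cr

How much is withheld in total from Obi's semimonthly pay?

1049.73 Cr

Provincial Income Tax: taxable = 9390.00 Cr
  212.22 Cr + 13.93% × (9390.00 Cr − 5400.00 Cr) = 212.22 Cr + 13.93% × 3990.00 Cr = 768.03 Cr
Workforce Levy: 3% × 9390.00 Cr = 281.70 Cr
Total: 768.03 Cr + 281.70 Cr = 1049.73 Cr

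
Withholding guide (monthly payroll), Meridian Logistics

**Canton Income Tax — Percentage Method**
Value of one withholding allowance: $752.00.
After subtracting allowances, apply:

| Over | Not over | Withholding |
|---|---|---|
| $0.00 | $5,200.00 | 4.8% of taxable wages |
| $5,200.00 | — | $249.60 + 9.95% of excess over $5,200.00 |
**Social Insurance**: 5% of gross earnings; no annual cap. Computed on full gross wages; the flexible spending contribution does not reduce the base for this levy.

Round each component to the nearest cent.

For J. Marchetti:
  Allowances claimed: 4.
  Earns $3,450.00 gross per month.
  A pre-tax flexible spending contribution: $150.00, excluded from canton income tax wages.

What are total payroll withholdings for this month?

Canton Income Tax: taxable = $3,450.00 − $150.00 − 4×$752.00 = $292.00
  4.8% × $292.00 = $14.02
Social Insurance: 5% × $3,450.00 = $172.50
Total: $14.02 + $172.50 = $186.52

$186.52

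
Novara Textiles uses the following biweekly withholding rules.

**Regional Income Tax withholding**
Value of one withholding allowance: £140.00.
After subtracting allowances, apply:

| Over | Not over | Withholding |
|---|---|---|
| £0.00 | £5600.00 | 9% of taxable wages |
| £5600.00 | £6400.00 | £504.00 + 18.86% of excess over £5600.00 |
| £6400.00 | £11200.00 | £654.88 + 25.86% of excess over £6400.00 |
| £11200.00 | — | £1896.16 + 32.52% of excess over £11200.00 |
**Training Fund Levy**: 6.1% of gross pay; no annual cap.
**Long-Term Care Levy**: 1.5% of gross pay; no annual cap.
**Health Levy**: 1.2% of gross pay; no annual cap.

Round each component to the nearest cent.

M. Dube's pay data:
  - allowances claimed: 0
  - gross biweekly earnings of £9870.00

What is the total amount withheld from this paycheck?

£2420.78

Regional Income Tax: taxable = £9870.00
  £654.88 + 25.86% × (£9870.00 − £6400.00) = £654.88 + 25.86% × £3470.00 = £1552.22
Training Fund Levy: 6.1% × £9870.00 = £602.07
Long-Term Care Levy: 1.5% × £9870.00 = £148.05
Health Levy: 1.2% × £9870.00 = £118.44
Total: £1552.22 + £602.07 + £148.05 + £118.44 = £2420.78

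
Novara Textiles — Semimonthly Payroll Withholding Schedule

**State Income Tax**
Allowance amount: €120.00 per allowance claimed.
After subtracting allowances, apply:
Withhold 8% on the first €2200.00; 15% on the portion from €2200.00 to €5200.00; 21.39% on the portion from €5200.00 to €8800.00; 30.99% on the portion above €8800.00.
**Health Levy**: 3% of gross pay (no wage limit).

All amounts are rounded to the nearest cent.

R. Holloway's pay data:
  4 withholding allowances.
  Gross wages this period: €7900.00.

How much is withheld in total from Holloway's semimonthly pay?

State Income Tax: taxable = €7900.00 − 4×€120.00 = €7420.00
  €626.00 + 21.39% × (€7420.00 − €5200.00) = €626.00 + 21.39% × €2220.00 = €1100.86
Health Levy: 3% × €7900.00 = €237.00
Total: €1100.86 + €237.00 = €1337.86

€1337.86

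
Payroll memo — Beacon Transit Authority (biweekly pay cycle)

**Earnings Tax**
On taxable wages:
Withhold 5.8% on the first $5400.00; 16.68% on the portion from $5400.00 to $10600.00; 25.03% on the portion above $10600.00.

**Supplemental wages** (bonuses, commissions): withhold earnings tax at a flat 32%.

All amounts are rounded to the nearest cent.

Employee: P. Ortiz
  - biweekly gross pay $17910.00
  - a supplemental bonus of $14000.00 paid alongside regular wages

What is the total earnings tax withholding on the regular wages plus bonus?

Earnings Tax: taxable = $17910.00
  $1180.56 + 25.03% × ($17910.00 − $10600.00) = $1180.56 + 25.03% × $7310.00 = $3010.25
Supplemental (32% flat on bonus): 32% × $14000.00 = $4480.00
Total earnings tax: $3010.25 + $4480.00 = $7490.25

$7490.25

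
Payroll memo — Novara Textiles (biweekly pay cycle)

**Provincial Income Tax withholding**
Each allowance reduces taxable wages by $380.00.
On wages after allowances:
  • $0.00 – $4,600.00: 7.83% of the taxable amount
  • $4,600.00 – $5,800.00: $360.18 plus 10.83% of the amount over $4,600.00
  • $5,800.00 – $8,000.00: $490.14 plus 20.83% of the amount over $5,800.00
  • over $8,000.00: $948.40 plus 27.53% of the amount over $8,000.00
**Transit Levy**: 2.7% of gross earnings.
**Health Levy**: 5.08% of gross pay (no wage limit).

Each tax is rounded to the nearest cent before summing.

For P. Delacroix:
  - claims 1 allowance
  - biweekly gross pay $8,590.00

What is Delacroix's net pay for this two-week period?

Provincial Income Tax: taxable = $8,590.00 − 1×$380.00 = $8,210.00
  $948.40 + 27.53% × ($8,210.00 − $8,000.00) = $948.40 + 27.53% × $210.00 = $1,006.21
Transit Levy: 2.7% × $8,590.00 = $231.93
Health Levy: 5.08% × $8,590.00 = $436.37
Total withheld: $1,006.21 + $231.93 + $436.37 = $1,674.51
Net pay: $8,590.00 − $1,674.51 = $6,915.49

$6,915.49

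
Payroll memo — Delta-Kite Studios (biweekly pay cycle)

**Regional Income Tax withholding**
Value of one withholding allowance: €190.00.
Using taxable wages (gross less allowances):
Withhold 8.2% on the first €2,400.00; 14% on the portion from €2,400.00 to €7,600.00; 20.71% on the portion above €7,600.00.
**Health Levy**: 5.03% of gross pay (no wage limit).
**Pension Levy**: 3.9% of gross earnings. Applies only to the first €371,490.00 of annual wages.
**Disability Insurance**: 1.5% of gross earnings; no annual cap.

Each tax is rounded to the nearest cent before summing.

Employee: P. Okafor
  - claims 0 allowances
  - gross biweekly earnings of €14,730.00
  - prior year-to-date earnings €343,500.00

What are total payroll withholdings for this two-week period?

€3,937.76

Regional Income Tax: taxable = €14,730.00
  €924.80 + 20.71% × (€14,730.00 − €7,600.00) = €924.80 + 20.71% × €7,130.00 = €2,401.42
Health Levy: 5.03% × €14,730.00 = €740.92
Pension Levy: 3.9% × €14,730.00 = €574.47
Disability Insurance: 1.5% × €14,730.00 = €220.95
Total: €2,401.42 + €740.92 + €574.47 + €220.95 = €3,937.76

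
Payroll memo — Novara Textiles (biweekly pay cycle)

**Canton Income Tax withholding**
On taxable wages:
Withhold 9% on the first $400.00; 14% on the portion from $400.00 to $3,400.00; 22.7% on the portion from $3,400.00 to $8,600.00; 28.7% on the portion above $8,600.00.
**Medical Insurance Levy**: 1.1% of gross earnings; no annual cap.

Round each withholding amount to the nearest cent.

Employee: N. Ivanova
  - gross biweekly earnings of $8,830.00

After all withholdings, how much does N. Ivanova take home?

$7,030.46

Canton Income Tax: taxable = $8,830.00
  $1,636.40 + 28.7% × ($8,830.00 − $8,600.00) = $1,636.40 + 28.7% × $230.00 = $1,702.41
Medical Insurance Levy: 1.1% × $8,830.00 = $97.13
Total withheld: $1,702.41 + $97.13 = $1,799.54
Net pay: $8,830.00 − $1,799.54 = $7,030.46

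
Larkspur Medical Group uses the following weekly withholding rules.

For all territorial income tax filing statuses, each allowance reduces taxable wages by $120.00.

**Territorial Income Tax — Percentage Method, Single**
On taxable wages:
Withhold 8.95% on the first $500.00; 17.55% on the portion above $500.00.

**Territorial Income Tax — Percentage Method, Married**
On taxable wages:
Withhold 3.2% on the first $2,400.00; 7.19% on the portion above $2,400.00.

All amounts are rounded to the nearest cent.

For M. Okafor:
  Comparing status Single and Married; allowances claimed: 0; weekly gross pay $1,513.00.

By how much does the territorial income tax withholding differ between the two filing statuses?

$174.11

Territorial Income Tax (Single): taxable = $1,513.00
  $44.75 + 17.55% × ($1,513.00 − $500.00) = $44.75 + 17.55% × $1,013.00 = $222.53
Territorial Income Tax (Married): taxable = $1,513.00
  3.2% × $1,513.00 = $48.42
Difference: |$222.53 − $48.42| = $174.11 (higher under Single)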